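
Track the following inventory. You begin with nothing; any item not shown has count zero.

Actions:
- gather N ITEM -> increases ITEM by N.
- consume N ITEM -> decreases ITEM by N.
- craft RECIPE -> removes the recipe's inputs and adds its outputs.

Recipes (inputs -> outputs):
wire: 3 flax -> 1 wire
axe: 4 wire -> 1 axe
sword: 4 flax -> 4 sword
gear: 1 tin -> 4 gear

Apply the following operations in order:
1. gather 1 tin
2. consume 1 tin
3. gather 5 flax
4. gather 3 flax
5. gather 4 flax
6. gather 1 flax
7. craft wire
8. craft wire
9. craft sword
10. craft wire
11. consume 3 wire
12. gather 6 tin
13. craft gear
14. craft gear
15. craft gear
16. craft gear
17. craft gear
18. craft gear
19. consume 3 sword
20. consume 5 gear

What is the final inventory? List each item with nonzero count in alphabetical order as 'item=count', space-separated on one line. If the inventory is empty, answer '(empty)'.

Answer: gear=19 sword=1

Derivation:
After 1 (gather 1 tin): tin=1
After 2 (consume 1 tin): (empty)
After 3 (gather 5 flax): flax=5
After 4 (gather 3 flax): flax=8
After 5 (gather 4 flax): flax=12
After 6 (gather 1 flax): flax=13
After 7 (craft wire): flax=10 wire=1
After 8 (craft wire): flax=7 wire=2
After 9 (craft sword): flax=3 sword=4 wire=2
After 10 (craft wire): sword=4 wire=3
After 11 (consume 3 wire): sword=4
After 12 (gather 6 tin): sword=4 tin=6
After 13 (craft gear): gear=4 sword=4 tin=5
After 14 (craft gear): gear=8 sword=4 tin=4
After 15 (craft gear): gear=12 sword=4 tin=3
After 16 (craft gear): gear=16 sword=4 tin=2
After 17 (craft gear): gear=20 sword=4 tin=1
After 18 (craft gear): gear=24 sword=4
After 19 (consume 3 sword): gear=24 sword=1
After 20 (consume 5 gear): gear=19 sword=1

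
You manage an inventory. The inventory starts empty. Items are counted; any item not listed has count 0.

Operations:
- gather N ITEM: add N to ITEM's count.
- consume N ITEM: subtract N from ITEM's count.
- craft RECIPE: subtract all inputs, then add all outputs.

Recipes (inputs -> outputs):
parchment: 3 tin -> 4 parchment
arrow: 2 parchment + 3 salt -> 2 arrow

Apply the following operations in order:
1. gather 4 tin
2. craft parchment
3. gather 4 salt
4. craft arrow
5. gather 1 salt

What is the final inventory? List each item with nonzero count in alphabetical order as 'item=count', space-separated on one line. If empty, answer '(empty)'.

After 1 (gather 4 tin): tin=4
After 2 (craft parchment): parchment=4 tin=1
After 3 (gather 4 salt): parchment=4 salt=4 tin=1
After 4 (craft arrow): arrow=2 parchment=2 salt=1 tin=1
After 5 (gather 1 salt): arrow=2 parchment=2 salt=2 tin=1

Answer: arrow=2 parchment=2 salt=2 tin=1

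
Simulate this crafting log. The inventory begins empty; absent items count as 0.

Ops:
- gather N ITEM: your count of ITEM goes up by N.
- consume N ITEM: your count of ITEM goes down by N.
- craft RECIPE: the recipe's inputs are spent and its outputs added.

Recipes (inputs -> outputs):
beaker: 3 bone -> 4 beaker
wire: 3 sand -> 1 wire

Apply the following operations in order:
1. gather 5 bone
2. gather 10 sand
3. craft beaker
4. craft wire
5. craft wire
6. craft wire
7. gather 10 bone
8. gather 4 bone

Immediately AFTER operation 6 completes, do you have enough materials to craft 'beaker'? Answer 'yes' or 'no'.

Answer: no

Derivation:
After 1 (gather 5 bone): bone=5
After 2 (gather 10 sand): bone=5 sand=10
After 3 (craft beaker): beaker=4 bone=2 sand=10
After 4 (craft wire): beaker=4 bone=2 sand=7 wire=1
After 5 (craft wire): beaker=4 bone=2 sand=4 wire=2
After 6 (craft wire): beaker=4 bone=2 sand=1 wire=3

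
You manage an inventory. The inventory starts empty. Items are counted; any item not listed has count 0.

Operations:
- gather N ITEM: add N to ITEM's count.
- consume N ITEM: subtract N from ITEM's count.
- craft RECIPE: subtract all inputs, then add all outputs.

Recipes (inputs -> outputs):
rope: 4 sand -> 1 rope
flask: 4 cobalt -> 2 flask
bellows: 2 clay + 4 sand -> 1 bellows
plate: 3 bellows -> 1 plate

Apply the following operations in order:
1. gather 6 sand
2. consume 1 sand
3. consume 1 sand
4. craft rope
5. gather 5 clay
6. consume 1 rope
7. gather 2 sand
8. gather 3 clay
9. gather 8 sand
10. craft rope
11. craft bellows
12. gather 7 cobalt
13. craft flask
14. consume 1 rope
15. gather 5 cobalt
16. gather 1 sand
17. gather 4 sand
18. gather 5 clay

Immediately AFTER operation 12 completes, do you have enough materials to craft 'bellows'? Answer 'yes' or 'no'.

After 1 (gather 6 sand): sand=6
After 2 (consume 1 sand): sand=5
After 3 (consume 1 sand): sand=4
After 4 (craft rope): rope=1
After 5 (gather 5 clay): clay=5 rope=1
After 6 (consume 1 rope): clay=5
After 7 (gather 2 sand): clay=5 sand=2
After 8 (gather 3 clay): clay=8 sand=2
After 9 (gather 8 sand): clay=8 sand=10
After 10 (craft rope): clay=8 rope=1 sand=6
After 11 (craft bellows): bellows=1 clay=6 rope=1 sand=2
After 12 (gather 7 cobalt): bellows=1 clay=6 cobalt=7 rope=1 sand=2

Answer: no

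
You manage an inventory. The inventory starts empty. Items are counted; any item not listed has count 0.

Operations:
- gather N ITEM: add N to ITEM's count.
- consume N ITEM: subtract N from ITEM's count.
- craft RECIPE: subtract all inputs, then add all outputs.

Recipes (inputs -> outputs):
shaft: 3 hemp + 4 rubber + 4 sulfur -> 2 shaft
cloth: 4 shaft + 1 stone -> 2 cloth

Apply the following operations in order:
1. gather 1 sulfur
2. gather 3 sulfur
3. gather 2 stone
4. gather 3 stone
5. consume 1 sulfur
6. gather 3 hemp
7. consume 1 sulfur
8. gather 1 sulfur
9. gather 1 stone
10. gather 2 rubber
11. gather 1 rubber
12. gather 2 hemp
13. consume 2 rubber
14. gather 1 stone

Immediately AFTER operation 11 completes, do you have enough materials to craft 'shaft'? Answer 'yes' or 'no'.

Answer: no

Derivation:
After 1 (gather 1 sulfur): sulfur=1
After 2 (gather 3 sulfur): sulfur=4
After 3 (gather 2 stone): stone=2 sulfur=4
After 4 (gather 3 stone): stone=5 sulfur=4
After 5 (consume 1 sulfur): stone=5 sulfur=3
After 6 (gather 3 hemp): hemp=3 stone=5 sulfur=3
After 7 (consume 1 sulfur): hemp=3 stone=5 sulfur=2
After 8 (gather 1 sulfur): hemp=3 stone=5 sulfur=3
After 9 (gather 1 stone): hemp=3 stone=6 sulfur=3
After 10 (gather 2 rubber): hemp=3 rubber=2 stone=6 sulfur=3
After 11 (gather 1 rubber): hemp=3 rubber=3 stone=6 sulfur=3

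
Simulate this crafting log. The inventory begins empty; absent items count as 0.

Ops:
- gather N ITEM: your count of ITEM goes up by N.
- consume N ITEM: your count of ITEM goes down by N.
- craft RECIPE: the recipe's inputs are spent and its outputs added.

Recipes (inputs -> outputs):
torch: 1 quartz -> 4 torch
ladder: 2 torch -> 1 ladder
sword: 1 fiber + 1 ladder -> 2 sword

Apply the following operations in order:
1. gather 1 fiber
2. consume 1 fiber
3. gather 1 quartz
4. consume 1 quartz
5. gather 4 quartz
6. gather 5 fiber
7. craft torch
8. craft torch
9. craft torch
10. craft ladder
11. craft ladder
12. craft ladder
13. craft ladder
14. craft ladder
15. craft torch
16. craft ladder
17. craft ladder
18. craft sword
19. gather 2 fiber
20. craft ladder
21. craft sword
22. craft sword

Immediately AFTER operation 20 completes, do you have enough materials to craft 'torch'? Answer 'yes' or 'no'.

After 1 (gather 1 fiber): fiber=1
After 2 (consume 1 fiber): (empty)
After 3 (gather 1 quartz): quartz=1
After 4 (consume 1 quartz): (empty)
After 5 (gather 4 quartz): quartz=4
After 6 (gather 5 fiber): fiber=5 quartz=4
After 7 (craft torch): fiber=5 quartz=3 torch=4
After 8 (craft torch): fiber=5 quartz=2 torch=8
After 9 (craft torch): fiber=5 quartz=1 torch=12
After 10 (craft ladder): fiber=5 ladder=1 quartz=1 torch=10
After 11 (craft ladder): fiber=5 ladder=2 quartz=1 torch=8
After 12 (craft ladder): fiber=5 ladder=3 quartz=1 torch=6
After 13 (craft ladder): fiber=5 ladder=4 quartz=1 torch=4
After 14 (craft ladder): fiber=5 ladder=5 quartz=1 torch=2
After 15 (craft torch): fiber=5 ladder=5 torch=6
After 16 (craft ladder): fiber=5 ladder=6 torch=4
After 17 (craft ladder): fiber=5 ladder=7 torch=2
After 18 (craft sword): fiber=4 ladder=6 sword=2 torch=2
After 19 (gather 2 fiber): fiber=6 ladder=6 sword=2 torch=2
After 20 (craft ladder): fiber=6 ladder=7 sword=2

Answer: no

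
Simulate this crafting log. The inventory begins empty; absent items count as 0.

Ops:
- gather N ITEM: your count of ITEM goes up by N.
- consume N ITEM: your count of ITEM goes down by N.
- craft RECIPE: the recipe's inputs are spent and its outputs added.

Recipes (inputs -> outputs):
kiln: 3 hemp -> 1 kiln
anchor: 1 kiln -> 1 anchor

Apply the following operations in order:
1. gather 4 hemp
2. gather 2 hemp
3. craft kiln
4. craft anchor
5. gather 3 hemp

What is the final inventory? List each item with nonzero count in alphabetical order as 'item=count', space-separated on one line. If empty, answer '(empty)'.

Answer: anchor=1 hemp=6

Derivation:
After 1 (gather 4 hemp): hemp=4
After 2 (gather 2 hemp): hemp=6
After 3 (craft kiln): hemp=3 kiln=1
After 4 (craft anchor): anchor=1 hemp=3
After 5 (gather 3 hemp): anchor=1 hemp=6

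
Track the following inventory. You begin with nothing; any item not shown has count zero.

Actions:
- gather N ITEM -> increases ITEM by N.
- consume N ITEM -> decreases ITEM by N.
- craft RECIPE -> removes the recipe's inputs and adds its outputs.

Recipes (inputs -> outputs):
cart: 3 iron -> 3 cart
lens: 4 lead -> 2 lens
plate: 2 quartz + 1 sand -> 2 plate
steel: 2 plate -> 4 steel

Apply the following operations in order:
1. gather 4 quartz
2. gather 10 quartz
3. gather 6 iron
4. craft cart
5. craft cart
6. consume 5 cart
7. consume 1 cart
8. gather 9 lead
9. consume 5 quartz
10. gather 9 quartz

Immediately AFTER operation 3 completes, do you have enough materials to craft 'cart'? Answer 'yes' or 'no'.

After 1 (gather 4 quartz): quartz=4
After 2 (gather 10 quartz): quartz=14
After 3 (gather 6 iron): iron=6 quartz=14

Answer: yes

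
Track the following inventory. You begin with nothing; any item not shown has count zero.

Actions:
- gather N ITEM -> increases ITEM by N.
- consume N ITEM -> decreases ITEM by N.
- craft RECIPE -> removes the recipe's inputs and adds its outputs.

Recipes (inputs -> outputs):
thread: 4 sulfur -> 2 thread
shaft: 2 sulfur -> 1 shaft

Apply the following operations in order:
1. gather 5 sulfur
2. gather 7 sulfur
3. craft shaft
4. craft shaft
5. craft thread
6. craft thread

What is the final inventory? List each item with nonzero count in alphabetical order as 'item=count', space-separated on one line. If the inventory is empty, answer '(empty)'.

Answer: shaft=2 thread=4

Derivation:
After 1 (gather 5 sulfur): sulfur=5
After 2 (gather 7 sulfur): sulfur=12
After 3 (craft shaft): shaft=1 sulfur=10
After 4 (craft shaft): shaft=2 sulfur=8
After 5 (craft thread): shaft=2 sulfur=4 thread=2
After 6 (craft thread): shaft=2 thread=4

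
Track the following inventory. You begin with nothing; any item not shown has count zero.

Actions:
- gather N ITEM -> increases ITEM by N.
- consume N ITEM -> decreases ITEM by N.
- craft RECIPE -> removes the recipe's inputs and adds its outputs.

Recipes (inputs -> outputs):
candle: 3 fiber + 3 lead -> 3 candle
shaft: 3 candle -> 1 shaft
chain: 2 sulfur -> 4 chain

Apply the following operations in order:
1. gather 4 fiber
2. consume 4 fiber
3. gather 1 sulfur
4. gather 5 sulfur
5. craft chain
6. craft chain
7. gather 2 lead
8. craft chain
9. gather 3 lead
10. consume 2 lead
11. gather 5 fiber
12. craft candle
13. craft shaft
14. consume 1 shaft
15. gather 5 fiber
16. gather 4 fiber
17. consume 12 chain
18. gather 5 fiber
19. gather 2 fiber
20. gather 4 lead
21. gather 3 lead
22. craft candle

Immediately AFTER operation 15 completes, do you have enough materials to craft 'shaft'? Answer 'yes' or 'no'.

Answer: no

Derivation:
After 1 (gather 4 fiber): fiber=4
After 2 (consume 4 fiber): (empty)
After 3 (gather 1 sulfur): sulfur=1
After 4 (gather 5 sulfur): sulfur=6
After 5 (craft chain): chain=4 sulfur=4
After 6 (craft chain): chain=8 sulfur=2
After 7 (gather 2 lead): chain=8 lead=2 sulfur=2
After 8 (craft chain): chain=12 lead=2
After 9 (gather 3 lead): chain=12 lead=5
After 10 (consume 2 lead): chain=12 lead=3
After 11 (gather 5 fiber): chain=12 fiber=5 lead=3
After 12 (craft candle): candle=3 chain=12 fiber=2
After 13 (craft shaft): chain=12 fiber=2 shaft=1
After 14 (consume 1 shaft): chain=12 fiber=2
After 15 (gather 5 fiber): chain=12 fiber=7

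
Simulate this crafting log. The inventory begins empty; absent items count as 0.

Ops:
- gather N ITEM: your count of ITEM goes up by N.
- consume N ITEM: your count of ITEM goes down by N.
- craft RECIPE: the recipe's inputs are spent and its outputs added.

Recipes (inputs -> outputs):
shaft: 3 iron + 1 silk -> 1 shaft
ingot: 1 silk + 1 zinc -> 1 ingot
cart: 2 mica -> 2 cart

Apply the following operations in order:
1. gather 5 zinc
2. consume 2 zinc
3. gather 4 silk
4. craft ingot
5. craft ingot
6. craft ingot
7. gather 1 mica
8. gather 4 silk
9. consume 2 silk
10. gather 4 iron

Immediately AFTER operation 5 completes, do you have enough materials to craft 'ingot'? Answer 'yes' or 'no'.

After 1 (gather 5 zinc): zinc=5
After 2 (consume 2 zinc): zinc=3
After 3 (gather 4 silk): silk=4 zinc=3
After 4 (craft ingot): ingot=1 silk=3 zinc=2
After 5 (craft ingot): ingot=2 silk=2 zinc=1

Answer: yes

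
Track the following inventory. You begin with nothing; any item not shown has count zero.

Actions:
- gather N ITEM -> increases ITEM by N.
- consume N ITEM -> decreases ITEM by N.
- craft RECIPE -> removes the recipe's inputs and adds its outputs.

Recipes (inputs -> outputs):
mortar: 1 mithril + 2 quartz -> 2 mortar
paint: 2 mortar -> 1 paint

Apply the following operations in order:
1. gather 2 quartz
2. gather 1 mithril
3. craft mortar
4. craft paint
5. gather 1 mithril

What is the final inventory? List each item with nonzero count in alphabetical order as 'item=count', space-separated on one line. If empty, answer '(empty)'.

After 1 (gather 2 quartz): quartz=2
After 2 (gather 1 mithril): mithril=1 quartz=2
After 3 (craft mortar): mortar=2
After 4 (craft paint): paint=1
After 5 (gather 1 mithril): mithril=1 paint=1

Answer: mithril=1 paint=1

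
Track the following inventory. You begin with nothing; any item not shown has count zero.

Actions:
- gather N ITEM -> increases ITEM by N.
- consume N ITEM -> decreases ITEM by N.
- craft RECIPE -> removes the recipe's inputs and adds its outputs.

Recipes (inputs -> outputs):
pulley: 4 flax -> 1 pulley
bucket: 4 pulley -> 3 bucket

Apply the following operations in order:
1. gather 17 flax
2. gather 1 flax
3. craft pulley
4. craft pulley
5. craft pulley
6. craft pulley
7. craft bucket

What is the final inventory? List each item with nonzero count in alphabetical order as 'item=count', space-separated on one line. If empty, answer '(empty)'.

Answer: bucket=3 flax=2

Derivation:
After 1 (gather 17 flax): flax=17
After 2 (gather 1 flax): flax=18
After 3 (craft pulley): flax=14 pulley=1
After 4 (craft pulley): flax=10 pulley=2
After 5 (craft pulley): flax=6 pulley=3
After 6 (craft pulley): flax=2 pulley=4
After 7 (craft bucket): bucket=3 flax=2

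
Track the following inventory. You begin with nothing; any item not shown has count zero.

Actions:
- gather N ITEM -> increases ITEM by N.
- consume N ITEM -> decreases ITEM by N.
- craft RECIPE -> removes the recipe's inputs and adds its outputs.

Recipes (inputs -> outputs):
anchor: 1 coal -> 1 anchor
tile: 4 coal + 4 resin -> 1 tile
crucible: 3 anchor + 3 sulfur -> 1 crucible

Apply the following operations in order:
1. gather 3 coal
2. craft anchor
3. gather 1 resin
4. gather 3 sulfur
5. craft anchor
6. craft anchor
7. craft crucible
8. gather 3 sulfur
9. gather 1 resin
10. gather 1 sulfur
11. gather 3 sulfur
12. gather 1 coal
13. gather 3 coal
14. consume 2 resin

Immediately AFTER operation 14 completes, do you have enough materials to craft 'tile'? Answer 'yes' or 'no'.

Answer: no

Derivation:
After 1 (gather 3 coal): coal=3
After 2 (craft anchor): anchor=1 coal=2
After 3 (gather 1 resin): anchor=1 coal=2 resin=1
After 4 (gather 3 sulfur): anchor=1 coal=2 resin=1 sulfur=3
After 5 (craft anchor): anchor=2 coal=1 resin=1 sulfur=3
After 6 (craft anchor): anchor=3 resin=1 sulfur=3
After 7 (craft crucible): crucible=1 resin=1
After 8 (gather 3 sulfur): crucible=1 resin=1 sulfur=3
After 9 (gather 1 resin): crucible=1 resin=2 sulfur=3
After 10 (gather 1 sulfur): crucible=1 resin=2 sulfur=4
After 11 (gather 3 sulfur): crucible=1 resin=2 sulfur=7
After 12 (gather 1 coal): coal=1 crucible=1 resin=2 sulfur=7
After 13 (gather 3 coal): coal=4 crucible=1 resin=2 sulfur=7
After 14 (consume 2 resin): coal=4 crucible=1 sulfur=7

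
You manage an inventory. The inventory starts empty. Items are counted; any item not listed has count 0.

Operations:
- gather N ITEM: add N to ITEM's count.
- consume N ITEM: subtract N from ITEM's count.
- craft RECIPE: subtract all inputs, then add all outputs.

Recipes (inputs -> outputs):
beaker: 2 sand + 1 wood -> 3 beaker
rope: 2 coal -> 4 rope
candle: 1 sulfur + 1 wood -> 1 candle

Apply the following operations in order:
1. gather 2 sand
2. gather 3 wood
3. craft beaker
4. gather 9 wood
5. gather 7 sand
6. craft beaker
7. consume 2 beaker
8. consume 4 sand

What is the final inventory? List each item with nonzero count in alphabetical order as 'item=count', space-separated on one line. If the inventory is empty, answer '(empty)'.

Answer: beaker=4 sand=1 wood=10

Derivation:
After 1 (gather 2 sand): sand=2
After 2 (gather 3 wood): sand=2 wood=3
After 3 (craft beaker): beaker=3 wood=2
After 4 (gather 9 wood): beaker=3 wood=11
After 5 (gather 7 sand): beaker=3 sand=7 wood=11
After 6 (craft beaker): beaker=6 sand=5 wood=10
After 7 (consume 2 beaker): beaker=4 sand=5 wood=10
After 8 (consume 4 sand): beaker=4 sand=1 wood=10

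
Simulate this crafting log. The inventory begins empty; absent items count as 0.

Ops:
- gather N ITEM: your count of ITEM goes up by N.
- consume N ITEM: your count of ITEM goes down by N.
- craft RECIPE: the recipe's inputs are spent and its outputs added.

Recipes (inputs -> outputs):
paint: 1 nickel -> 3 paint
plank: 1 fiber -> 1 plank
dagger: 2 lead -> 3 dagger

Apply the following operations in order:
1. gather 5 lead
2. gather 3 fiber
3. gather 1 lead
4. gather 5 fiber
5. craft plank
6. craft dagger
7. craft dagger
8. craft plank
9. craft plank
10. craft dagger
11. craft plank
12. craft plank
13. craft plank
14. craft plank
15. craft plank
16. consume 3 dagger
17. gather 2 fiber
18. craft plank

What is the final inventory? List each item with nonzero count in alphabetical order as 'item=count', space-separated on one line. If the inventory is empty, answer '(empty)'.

After 1 (gather 5 lead): lead=5
After 2 (gather 3 fiber): fiber=3 lead=5
After 3 (gather 1 lead): fiber=3 lead=6
After 4 (gather 5 fiber): fiber=8 lead=6
After 5 (craft plank): fiber=7 lead=6 plank=1
After 6 (craft dagger): dagger=3 fiber=7 lead=4 plank=1
After 7 (craft dagger): dagger=6 fiber=7 lead=2 plank=1
After 8 (craft plank): dagger=6 fiber=6 lead=2 plank=2
After 9 (craft plank): dagger=6 fiber=5 lead=2 plank=3
After 10 (craft dagger): dagger=9 fiber=5 plank=3
After 11 (craft plank): dagger=9 fiber=4 plank=4
After 12 (craft plank): dagger=9 fiber=3 plank=5
After 13 (craft plank): dagger=9 fiber=2 plank=6
After 14 (craft plank): dagger=9 fiber=1 plank=7
After 15 (craft plank): dagger=9 plank=8
After 16 (consume 3 dagger): dagger=6 plank=8
After 17 (gather 2 fiber): dagger=6 fiber=2 plank=8
After 18 (craft plank): dagger=6 fiber=1 plank=9

Answer: dagger=6 fiber=1 plank=9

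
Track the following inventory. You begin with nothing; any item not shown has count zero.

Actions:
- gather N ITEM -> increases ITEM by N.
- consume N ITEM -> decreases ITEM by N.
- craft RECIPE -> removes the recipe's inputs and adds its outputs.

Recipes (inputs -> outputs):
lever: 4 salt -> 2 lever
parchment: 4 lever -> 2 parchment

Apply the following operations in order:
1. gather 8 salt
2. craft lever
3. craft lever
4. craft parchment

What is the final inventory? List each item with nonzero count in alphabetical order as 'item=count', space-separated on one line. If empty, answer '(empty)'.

After 1 (gather 8 salt): salt=8
After 2 (craft lever): lever=2 salt=4
After 3 (craft lever): lever=4
After 4 (craft parchment): parchment=2

Answer: parchment=2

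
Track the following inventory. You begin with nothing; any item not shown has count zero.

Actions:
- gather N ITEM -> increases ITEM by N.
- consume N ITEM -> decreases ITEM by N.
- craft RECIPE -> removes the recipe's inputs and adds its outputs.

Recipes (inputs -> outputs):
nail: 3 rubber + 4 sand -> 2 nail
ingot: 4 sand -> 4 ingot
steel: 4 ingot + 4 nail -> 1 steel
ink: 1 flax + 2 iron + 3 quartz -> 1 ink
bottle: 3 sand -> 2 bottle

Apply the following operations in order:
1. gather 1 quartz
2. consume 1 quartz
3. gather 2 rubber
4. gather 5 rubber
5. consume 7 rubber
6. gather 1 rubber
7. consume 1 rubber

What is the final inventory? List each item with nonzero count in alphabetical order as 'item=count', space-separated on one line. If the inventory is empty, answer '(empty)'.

Answer: (empty)

Derivation:
After 1 (gather 1 quartz): quartz=1
After 2 (consume 1 quartz): (empty)
After 3 (gather 2 rubber): rubber=2
After 4 (gather 5 rubber): rubber=7
After 5 (consume 7 rubber): (empty)
After 6 (gather 1 rubber): rubber=1
After 7 (consume 1 rubber): (empty)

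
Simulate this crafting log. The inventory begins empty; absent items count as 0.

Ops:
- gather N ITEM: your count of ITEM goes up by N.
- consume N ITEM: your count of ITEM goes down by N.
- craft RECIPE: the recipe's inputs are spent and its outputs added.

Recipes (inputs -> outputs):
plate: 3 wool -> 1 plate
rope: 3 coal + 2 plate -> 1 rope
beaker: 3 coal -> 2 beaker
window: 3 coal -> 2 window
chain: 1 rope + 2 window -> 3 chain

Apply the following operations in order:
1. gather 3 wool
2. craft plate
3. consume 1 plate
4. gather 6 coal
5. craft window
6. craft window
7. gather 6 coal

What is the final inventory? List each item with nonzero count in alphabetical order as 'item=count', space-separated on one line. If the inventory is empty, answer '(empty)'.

Answer: coal=6 window=4

Derivation:
After 1 (gather 3 wool): wool=3
After 2 (craft plate): plate=1
After 3 (consume 1 plate): (empty)
After 4 (gather 6 coal): coal=6
After 5 (craft window): coal=3 window=2
After 6 (craft window): window=4
After 7 (gather 6 coal): coal=6 window=4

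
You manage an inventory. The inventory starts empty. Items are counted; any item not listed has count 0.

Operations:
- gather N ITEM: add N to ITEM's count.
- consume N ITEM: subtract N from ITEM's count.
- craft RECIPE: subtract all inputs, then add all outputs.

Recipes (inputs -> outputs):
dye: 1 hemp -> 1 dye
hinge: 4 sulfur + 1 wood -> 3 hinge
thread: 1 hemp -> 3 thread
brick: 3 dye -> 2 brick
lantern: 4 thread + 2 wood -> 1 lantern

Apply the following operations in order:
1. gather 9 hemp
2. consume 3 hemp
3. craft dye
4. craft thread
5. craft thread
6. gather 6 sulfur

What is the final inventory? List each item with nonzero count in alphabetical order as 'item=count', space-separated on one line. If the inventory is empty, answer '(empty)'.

After 1 (gather 9 hemp): hemp=9
After 2 (consume 3 hemp): hemp=6
After 3 (craft dye): dye=1 hemp=5
After 4 (craft thread): dye=1 hemp=4 thread=3
After 5 (craft thread): dye=1 hemp=3 thread=6
After 6 (gather 6 sulfur): dye=1 hemp=3 sulfur=6 thread=6

Answer: dye=1 hemp=3 sulfur=6 thread=6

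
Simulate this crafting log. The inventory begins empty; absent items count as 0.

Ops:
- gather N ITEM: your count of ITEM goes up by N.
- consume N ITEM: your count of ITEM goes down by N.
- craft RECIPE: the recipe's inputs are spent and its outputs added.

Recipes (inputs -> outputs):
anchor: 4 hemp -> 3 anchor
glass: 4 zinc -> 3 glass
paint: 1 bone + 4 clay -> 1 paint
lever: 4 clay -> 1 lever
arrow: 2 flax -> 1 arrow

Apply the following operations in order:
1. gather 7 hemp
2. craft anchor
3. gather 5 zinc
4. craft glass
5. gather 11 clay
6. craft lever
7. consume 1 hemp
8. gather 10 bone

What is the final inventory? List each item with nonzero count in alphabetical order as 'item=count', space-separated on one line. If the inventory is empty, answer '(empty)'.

After 1 (gather 7 hemp): hemp=7
After 2 (craft anchor): anchor=3 hemp=3
After 3 (gather 5 zinc): anchor=3 hemp=3 zinc=5
After 4 (craft glass): anchor=3 glass=3 hemp=3 zinc=1
After 5 (gather 11 clay): anchor=3 clay=11 glass=3 hemp=3 zinc=1
After 6 (craft lever): anchor=3 clay=7 glass=3 hemp=3 lever=1 zinc=1
After 7 (consume 1 hemp): anchor=3 clay=7 glass=3 hemp=2 lever=1 zinc=1
After 8 (gather 10 bone): anchor=3 bone=10 clay=7 glass=3 hemp=2 lever=1 zinc=1

Answer: anchor=3 bone=10 clay=7 glass=3 hemp=2 lever=1 zinc=1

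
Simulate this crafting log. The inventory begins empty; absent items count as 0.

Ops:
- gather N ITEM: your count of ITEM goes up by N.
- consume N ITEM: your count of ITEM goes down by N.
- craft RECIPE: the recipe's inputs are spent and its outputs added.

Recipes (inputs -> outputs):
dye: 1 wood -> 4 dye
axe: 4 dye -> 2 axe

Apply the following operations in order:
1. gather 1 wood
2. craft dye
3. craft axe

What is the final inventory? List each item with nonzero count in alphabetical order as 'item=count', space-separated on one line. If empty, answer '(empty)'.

After 1 (gather 1 wood): wood=1
After 2 (craft dye): dye=4
After 3 (craft axe): axe=2

Answer: axe=2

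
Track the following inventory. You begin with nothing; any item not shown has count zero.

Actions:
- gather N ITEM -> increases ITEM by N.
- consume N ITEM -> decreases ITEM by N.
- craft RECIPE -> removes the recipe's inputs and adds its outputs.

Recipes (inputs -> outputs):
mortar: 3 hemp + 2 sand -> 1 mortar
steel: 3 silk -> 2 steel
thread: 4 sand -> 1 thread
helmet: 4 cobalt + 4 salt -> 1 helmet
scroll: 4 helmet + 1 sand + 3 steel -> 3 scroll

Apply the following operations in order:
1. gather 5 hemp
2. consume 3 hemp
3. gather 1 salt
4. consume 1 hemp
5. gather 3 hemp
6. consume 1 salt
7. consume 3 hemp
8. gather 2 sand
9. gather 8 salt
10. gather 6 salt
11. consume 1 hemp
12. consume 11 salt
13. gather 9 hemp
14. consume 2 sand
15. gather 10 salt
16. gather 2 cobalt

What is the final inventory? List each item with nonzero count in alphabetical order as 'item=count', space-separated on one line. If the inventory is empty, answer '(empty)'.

After 1 (gather 5 hemp): hemp=5
After 2 (consume 3 hemp): hemp=2
After 3 (gather 1 salt): hemp=2 salt=1
After 4 (consume 1 hemp): hemp=1 salt=1
After 5 (gather 3 hemp): hemp=4 salt=1
After 6 (consume 1 salt): hemp=4
After 7 (consume 3 hemp): hemp=1
After 8 (gather 2 sand): hemp=1 sand=2
After 9 (gather 8 salt): hemp=1 salt=8 sand=2
After 10 (gather 6 salt): hemp=1 salt=14 sand=2
After 11 (consume 1 hemp): salt=14 sand=2
After 12 (consume 11 salt): salt=3 sand=2
After 13 (gather 9 hemp): hemp=9 salt=3 sand=2
After 14 (consume 2 sand): hemp=9 salt=3
After 15 (gather 10 salt): hemp=9 salt=13
After 16 (gather 2 cobalt): cobalt=2 hemp=9 salt=13

Answer: cobalt=2 hemp=9 salt=13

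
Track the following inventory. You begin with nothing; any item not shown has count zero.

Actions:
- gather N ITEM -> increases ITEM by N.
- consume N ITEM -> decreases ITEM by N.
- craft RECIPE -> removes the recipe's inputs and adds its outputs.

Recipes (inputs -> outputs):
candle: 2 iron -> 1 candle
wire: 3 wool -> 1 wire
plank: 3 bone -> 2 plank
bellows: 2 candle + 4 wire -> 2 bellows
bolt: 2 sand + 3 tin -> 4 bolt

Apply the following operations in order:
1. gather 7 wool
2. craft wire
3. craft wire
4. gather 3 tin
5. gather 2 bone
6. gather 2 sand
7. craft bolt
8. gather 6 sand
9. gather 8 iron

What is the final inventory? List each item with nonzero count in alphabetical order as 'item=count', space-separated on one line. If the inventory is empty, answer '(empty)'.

After 1 (gather 7 wool): wool=7
After 2 (craft wire): wire=1 wool=4
After 3 (craft wire): wire=2 wool=1
After 4 (gather 3 tin): tin=3 wire=2 wool=1
After 5 (gather 2 bone): bone=2 tin=3 wire=2 wool=1
After 6 (gather 2 sand): bone=2 sand=2 tin=3 wire=2 wool=1
After 7 (craft bolt): bolt=4 bone=2 wire=2 wool=1
After 8 (gather 6 sand): bolt=4 bone=2 sand=6 wire=2 wool=1
After 9 (gather 8 iron): bolt=4 bone=2 iron=8 sand=6 wire=2 wool=1

Answer: bolt=4 bone=2 iron=8 sand=6 wire=2 wool=1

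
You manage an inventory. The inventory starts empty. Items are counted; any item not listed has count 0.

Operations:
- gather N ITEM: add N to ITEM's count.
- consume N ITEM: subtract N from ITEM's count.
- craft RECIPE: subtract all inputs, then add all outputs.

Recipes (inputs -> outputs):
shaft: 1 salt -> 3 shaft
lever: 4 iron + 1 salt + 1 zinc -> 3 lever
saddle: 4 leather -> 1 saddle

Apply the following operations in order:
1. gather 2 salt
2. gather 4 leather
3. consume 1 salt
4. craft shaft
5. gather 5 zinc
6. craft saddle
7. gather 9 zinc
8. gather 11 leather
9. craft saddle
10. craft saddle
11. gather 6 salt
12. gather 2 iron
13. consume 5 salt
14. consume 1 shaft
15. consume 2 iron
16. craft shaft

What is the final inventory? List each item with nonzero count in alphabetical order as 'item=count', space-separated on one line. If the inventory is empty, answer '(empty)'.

Answer: leather=3 saddle=3 shaft=5 zinc=14

Derivation:
After 1 (gather 2 salt): salt=2
After 2 (gather 4 leather): leather=4 salt=2
After 3 (consume 1 salt): leather=4 salt=1
After 4 (craft shaft): leather=4 shaft=3
After 5 (gather 5 zinc): leather=4 shaft=3 zinc=5
After 6 (craft saddle): saddle=1 shaft=3 zinc=5
After 7 (gather 9 zinc): saddle=1 shaft=3 zinc=14
After 8 (gather 11 leather): leather=11 saddle=1 shaft=3 zinc=14
After 9 (craft saddle): leather=7 saddle=2 shaft=3 zinc=14
After 10 (craft saddle): leather=3 saddle=3 shaft=3 zinc=14
After 11 (gather 6 salt): leather=3 saddle=3 salt=6 shaft=3 zinc=14
After 12 (gather 2 iron): iron=2 leather=3 saddle=3 salt=6 shaft=3 zinc=14
After 13 (consume 5 salt): iron=2 leather=3 saddle=3 salt=1 shaft=3 zinc=14
After 14 (consume 1 shaft): iron=2 leather=3 saddle=3 salt=1 shaft=2 zinc=14
After 15 (consume 2 iron): leather=3 saddle=3 salt=1 shaft=2 zinc=14
After 16 (craft shaft): leather=3 saddle=3 shaft=5 zinc=14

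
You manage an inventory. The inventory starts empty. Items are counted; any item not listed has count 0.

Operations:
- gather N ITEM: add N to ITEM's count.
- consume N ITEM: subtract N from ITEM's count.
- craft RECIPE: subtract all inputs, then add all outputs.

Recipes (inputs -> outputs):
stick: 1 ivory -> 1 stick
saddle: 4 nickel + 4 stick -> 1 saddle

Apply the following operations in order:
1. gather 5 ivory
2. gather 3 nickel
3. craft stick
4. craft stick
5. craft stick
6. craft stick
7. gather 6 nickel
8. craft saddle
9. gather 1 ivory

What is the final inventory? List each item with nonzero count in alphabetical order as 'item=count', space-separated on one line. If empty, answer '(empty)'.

After 1 (gather 5 ivory): ivory=5
After 2 (gather 3 nickel): ivory=5 nickel=3
After 3 (craft stick): ivory=4 nickel=3 stick=1
After 4 (craft stick): ivory=3 nickel=3 stick=2
After 5 (craft stick): ivory=2 nickel=3 stick=3
After 6 (craft stick): ivory=1 nickel=3 stick=4
After 7 (gather 6 nickel): ivory=1 nickel=9 stick=4
After 8 (craft saddle): ivory=1 nickel=5 saddle=1
After 9 (gather 1 ivory): ivory=2 nickel=5 saddle=1

Answer: ivory=2 nickel=5 saddle=1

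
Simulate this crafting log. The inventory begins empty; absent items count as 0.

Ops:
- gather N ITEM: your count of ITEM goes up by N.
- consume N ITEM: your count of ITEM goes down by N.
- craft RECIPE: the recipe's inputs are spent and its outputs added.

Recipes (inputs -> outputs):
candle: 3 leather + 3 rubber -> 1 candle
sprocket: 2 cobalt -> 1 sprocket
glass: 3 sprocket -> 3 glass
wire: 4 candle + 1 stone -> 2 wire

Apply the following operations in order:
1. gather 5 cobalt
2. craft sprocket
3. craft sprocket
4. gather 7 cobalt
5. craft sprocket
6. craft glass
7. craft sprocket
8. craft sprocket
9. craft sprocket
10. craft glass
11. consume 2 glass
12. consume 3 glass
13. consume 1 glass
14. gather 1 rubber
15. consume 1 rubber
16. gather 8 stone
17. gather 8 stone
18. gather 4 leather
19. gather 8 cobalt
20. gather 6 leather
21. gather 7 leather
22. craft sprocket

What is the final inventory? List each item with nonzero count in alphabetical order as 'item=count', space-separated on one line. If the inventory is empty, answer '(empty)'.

After 1 (gather 5 cobalt): cobalt=5
After 2 (craft sprocket): cobalt=3 sprocket=1
After 3 (craft sprocket): cobalt=1 sprocket=2
After 4 (gather 7 cobalt): cobalt=8 sprocket=2
After 5 (craft sprocket): cobalt=6 sprocket=3
After 6 (craft glass): cobalt=6 glass=3
After 7 (craft sprocket): cobalt=4 glass=3 sprocket=1
After 8 (craft sprocket): cobalt=2 glass=3 sprocket=2
After 9 (craft sprocket): glass=3 sprocket=3
After 10 (craft glass): glass=6
After 11 (consume 2 glass): glass=4
After 12 (consume 3 glass): glass=1
After 13 (consume 1 glass): (empty)
After 14 (gather 1 rubber): rubber=1
After 15 (consume 1 rubber): (empty)
After 16 (gather 8 stone): stone=8
After 17 (gather 8 stone): stone=16
After 18 (gather 4 leather): leather=4 stone=16
After 19 (gather 8 cobalt): cobalt=8 leather=4 stone=16
After 20 (gather 6 leather): cobalt=8 leather=10 stone=16
After 21 (gather 7 leather): cobalt=8 leather=17 stone=16
After 22 (craft sprocket): cobalt=6 leather=17 sprocket=1 stone=16

Answer: cobalt=6 leather=17 sprocket=1 stone=16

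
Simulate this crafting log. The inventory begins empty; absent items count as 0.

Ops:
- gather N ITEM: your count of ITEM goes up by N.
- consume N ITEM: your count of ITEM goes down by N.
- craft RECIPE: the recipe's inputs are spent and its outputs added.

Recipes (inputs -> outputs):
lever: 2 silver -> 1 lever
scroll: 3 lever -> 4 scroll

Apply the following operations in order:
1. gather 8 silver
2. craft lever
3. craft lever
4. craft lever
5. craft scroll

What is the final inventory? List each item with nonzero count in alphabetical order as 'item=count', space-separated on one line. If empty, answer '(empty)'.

After 1 (gather 8 silver): silver=8
After 2 (craft lever): lever=1 silver=6
After 3 (craft lever): lever=2 silver=4
After 4 (craft lever): lever=3 silver=2
After 5 (craft scroll): scroll=4 silver=2

Answer: scroll=4 silver=2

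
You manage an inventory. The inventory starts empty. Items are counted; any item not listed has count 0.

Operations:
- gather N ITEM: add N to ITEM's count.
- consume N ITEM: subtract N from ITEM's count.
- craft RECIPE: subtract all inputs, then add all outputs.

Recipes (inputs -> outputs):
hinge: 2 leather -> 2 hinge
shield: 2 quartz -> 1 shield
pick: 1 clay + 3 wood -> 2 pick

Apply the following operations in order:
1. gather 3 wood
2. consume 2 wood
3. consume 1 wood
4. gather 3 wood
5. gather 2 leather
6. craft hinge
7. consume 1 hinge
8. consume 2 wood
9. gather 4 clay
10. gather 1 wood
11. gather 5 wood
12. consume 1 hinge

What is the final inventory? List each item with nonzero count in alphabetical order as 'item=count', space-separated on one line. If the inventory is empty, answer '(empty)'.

After 1 (gather 3 wood): wood=3
After 2 (consume 2 wood): wood=1
After 3 (consume 1 wood): (empty)
After 4 (gather 3 wood): wood=3
After 5 (gather 2 leather): leather=2 wood=3
After 6 (craft hinge): hinge=2 wood=3
After 7 (consume 1 hinge): hinge=1 wood=3
After 8 (consume 2 wood): hinge=1 wood=1
After 9 (gather 4 clay): clay=4 hinge=1 wood=1
After 10 (gather 1 wood): clay=4 hinge=1 wood=2
After 11 (gather 5 wood): clay=4 hinge=1 wood=7
After 12 (consume 1 hinge): clay=4 wood=7

Answer: clay=4 wood=7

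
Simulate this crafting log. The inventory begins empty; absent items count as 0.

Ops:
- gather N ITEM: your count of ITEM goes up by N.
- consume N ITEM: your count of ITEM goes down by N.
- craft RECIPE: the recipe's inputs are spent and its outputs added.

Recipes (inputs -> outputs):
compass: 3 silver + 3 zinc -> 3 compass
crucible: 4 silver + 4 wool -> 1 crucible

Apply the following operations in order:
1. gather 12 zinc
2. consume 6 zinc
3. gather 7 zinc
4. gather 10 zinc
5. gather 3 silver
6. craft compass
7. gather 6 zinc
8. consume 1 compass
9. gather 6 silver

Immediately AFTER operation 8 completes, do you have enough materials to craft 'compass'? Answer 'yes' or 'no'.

After 1 (gather 12 zinc): zinc=12
After 2 (consume 6 zinc): zinc=6
After 3 (gather 7 zinc): zinc=13
After 4 (gather 10 zinc): zinc=23
After 5 (gather 3 silver): silver=3 zinc=23
After 6 (craft compass): compass=3 zinc=20
After 7 (gather 6 zinc): compass=3 zinc=26
After 8 (consume 1 compass): compass=2 zinc=26

Answer: no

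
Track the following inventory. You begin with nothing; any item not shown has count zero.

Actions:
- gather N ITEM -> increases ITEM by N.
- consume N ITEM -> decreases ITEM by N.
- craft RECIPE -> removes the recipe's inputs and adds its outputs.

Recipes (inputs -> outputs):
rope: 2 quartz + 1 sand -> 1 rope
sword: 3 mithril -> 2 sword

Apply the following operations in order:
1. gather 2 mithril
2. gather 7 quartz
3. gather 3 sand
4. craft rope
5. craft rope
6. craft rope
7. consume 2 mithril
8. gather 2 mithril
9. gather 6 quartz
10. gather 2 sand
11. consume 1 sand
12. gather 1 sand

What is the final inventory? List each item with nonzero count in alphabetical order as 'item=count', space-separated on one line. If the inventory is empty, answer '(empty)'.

After 1 (gather 2 mithril): mithril=2
After 2 (gather 7 quartz): mithril=2 quartz=7
After 3 (gather 3 sand): mithril=2 quartz=7 sand=3
After 4 (craft rope): mithril=2 quartz=5 rope=1 sand=2
After 5 (craft rope): mithril=2 quartz=3 rope=2 sand=1
After 6 (craft rope): mithril=2 quartz=1 rope=3
After 7 (consume 2 mithril): quartz=1 rope=3
After 8 (gather 2 mithril): mithril=2 quartz=1 rope=3
After 9 (gather 6 quartz): mithril=2 quartz=7 rope=3
After 10 (gather 2 sand): mithril=2 quartz=7 rope=3 sand=2
After 11 (consume 1 sand): mithril=2 quartz=7 rope=3 sand=1
After 12 (gather 1 sand): mithril=2 quartz=7 rope=3 sand=2

Answer: mithril=2 quartz=7 rope=3 sand=2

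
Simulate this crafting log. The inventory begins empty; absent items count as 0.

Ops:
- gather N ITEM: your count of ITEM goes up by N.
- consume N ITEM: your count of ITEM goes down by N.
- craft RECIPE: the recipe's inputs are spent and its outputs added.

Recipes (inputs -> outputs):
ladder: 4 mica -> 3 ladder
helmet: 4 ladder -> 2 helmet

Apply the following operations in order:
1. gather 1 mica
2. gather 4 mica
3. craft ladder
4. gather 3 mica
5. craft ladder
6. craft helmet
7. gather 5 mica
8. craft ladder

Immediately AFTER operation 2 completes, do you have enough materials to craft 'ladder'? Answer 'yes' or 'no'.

Answer: yes

Derivation:
After 1 (gather 1 mica): mica=1
After 2 (gather 4 mica): mica=5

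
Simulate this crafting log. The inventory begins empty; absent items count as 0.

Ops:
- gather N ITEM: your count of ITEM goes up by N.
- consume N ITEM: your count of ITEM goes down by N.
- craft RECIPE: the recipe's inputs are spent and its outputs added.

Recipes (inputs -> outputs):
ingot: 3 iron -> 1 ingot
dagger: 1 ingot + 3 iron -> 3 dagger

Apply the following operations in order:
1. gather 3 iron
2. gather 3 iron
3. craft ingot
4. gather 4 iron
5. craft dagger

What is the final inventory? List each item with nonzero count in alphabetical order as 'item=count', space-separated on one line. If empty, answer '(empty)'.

Answer: dagger=3 iron=4

Derivation:
After 1 (gather 3 iron): iron=3
After 2 (gather 3 iron): iron=6
After 3 (craft ingot): ingot=1 iron=3
After 4 (gather 4 iron): ingot=1 iron=7
After 5 (craft dagger): dagger=3 iron=4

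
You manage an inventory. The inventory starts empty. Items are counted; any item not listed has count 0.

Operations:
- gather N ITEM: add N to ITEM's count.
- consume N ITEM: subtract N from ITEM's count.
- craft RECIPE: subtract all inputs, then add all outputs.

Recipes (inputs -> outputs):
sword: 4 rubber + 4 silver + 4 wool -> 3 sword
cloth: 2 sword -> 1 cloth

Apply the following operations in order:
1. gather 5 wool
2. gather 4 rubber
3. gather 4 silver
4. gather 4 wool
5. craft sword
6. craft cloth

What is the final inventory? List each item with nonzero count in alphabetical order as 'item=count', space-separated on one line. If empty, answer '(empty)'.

Answer: cloth=1 sword=1 wool=5

Derivation:
After 1 (gather 5 wool): wool=5
After 2 (gather 4 rubber): rubber=4 wool=5
After 3 (gather 4 silver): rubber=4 silver=4 wool=5
After 4 (gather 4 wool): rubber=4 silver=4 wool=9
After 5 (craft sword): sword=3 wool=5
After 6 (craft cloth): cloth=1 sword=1 wool=5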